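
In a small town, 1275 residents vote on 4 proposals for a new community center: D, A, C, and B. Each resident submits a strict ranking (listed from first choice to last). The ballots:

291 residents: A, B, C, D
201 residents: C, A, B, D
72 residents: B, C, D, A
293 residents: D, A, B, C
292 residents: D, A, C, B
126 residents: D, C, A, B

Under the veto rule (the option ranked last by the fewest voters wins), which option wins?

Last-place votes: D 492, A 72, C 293, B 418.
A is ranked last by the fewest voters, so A wins.

A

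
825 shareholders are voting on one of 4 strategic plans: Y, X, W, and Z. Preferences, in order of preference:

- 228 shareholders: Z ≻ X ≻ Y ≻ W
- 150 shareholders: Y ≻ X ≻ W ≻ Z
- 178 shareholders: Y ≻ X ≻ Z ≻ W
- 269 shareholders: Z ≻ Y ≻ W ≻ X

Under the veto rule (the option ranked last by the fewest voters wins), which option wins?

Y

Last-place votes: Y 0, X 269, W 406, Z 150.
Y is ranked last by the fewest voters, so Y wins.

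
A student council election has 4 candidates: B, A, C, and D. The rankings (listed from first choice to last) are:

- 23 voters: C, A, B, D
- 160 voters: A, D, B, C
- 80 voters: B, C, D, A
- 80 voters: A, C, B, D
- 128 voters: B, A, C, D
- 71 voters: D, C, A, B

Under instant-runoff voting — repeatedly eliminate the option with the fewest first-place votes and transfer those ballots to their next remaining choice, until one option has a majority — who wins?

Round 1: B 208, A 240, C 23, D 71. Eliminate C.
Round 2: B 208, A 263, D 71. Eliminate D.
Round 3: B 208, A 334. A has a majority.

A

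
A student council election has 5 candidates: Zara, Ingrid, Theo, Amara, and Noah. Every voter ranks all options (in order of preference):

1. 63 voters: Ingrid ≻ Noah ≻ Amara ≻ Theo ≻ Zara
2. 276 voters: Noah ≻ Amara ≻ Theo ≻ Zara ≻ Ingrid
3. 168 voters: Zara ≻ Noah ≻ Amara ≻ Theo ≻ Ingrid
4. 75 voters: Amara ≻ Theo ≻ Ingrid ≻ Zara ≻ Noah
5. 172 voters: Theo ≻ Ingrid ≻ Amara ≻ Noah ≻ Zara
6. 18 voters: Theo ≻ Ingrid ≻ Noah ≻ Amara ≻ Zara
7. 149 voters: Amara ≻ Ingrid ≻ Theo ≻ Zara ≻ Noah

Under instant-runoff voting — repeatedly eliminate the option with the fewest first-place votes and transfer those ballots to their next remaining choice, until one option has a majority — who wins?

Round 1: Zara 168, Ingrid 63, Theo 190, Amara 224, Noah 276. Eliminate Ingrid.
Round 2: Zara 168, Theo 190, Amara 224, Noah 339. Eliminate Zara.
Round 3: Theo 190, Amara 224, Noah 507. Noah has a majority.

Noah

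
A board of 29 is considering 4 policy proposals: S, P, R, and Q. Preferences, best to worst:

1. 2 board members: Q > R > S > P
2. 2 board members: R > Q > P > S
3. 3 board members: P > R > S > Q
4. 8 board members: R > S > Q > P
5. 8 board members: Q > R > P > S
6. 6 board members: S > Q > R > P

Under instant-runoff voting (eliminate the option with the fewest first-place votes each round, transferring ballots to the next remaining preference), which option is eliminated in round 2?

Round 1: S 6, P 3, R 10, Q 10. Eliminate P.
Round 2: S 6, R 13, Q 10. Eliminate S.

S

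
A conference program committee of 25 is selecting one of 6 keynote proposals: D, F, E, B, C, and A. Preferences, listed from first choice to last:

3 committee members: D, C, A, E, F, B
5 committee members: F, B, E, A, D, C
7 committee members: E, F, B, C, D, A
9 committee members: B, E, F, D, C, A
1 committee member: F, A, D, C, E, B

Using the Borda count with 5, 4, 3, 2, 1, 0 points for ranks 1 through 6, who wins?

D: 3·5 + 5·1 + 7·1 + 9·2 + 1·3 = 48
F: 3·1 + 5·5 + 7·4 + 9·3 + 1·5 = 88
E: 3·2 + 5·3 + 7·5 + 9·4 + 1·1 = 93
B: 3·0 + 5·4 + 7·3 + 9·5 + 1·0 = 86
C: 3·4 + 5·0 + 7·2 + 9·1 + 1·2 = 37
A: 3·3 + 5·2 + 7·0 + 9·0 + 1·4 = 23
E has the highest Borda score (93).

E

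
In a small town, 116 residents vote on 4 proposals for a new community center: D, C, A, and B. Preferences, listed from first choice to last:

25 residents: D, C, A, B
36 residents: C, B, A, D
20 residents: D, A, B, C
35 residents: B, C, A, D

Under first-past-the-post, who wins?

D

First-place votes: D 45, C 36, A 0, B 35.
D has the most first-place votes.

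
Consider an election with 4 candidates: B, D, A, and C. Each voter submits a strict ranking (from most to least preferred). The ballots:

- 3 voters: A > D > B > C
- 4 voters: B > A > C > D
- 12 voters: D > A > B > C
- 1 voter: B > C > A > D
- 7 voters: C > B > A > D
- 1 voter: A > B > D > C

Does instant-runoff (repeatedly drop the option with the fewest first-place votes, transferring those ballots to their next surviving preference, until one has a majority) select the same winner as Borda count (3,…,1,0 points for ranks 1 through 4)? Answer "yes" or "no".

Instant-runoff — R1 B 5, D 12, A 4, C 7 (A out); R2 B 6, D 15, C 7 (D winner). Winner: D.
Borda — scores: B 46, D 43, A 52, C 27. Winner: A.
The two methods disagree.

no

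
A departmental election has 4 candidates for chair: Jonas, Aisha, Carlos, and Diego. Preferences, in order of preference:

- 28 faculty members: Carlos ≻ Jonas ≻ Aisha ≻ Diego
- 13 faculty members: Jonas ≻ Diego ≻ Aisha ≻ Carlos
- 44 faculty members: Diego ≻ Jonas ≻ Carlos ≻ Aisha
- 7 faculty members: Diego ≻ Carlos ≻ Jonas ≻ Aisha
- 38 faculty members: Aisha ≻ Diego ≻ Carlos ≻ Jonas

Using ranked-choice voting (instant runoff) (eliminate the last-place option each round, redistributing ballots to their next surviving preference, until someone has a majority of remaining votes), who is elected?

Round 1: Jonas 13, Aisha 38, Carlos 28, Diego 51. Eliminate Jonas.
Round 2: Aisha 38, Carlos 28, Diego 64. Eliminate Carlos.
Round 3: Aisha 66, Diego 64. Aisha has a majority.

Aisha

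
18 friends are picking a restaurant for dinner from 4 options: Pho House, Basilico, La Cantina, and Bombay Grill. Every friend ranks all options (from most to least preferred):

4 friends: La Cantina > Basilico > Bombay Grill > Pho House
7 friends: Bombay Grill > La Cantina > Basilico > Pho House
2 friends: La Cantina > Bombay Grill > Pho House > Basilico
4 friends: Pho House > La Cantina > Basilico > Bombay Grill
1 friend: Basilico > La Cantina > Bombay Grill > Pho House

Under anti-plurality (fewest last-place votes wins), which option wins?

Last-place votes: Pho House 12, Basilico 2, La Cantina 0, Bombay Grill 4.
La Cantina is ranked last by the fewest voters, so La Cantina wins.

La Cantina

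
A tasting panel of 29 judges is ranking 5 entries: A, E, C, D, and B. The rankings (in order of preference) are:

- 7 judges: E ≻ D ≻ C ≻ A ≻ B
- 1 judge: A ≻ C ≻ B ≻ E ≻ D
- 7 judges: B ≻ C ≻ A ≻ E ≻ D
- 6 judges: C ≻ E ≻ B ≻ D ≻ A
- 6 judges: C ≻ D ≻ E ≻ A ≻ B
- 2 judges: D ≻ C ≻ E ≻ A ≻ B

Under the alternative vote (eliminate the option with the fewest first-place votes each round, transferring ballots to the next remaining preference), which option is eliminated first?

Round 1: A 1, E 7, C 12, D 2, B 7. Eliminate A.

A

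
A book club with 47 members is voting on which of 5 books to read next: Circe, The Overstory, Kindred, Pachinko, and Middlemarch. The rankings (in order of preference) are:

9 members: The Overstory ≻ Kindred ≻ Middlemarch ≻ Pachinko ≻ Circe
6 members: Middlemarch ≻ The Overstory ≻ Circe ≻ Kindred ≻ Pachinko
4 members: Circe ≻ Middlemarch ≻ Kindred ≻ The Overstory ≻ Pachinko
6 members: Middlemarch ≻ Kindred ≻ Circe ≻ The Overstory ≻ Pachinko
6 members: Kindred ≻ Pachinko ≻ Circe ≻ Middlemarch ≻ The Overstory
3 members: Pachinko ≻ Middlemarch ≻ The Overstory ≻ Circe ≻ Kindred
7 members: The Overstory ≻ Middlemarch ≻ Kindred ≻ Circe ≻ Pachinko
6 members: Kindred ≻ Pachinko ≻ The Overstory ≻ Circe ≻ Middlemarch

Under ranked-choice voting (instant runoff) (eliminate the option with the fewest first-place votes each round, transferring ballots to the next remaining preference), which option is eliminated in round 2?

Circe

Round 1: Circe 4, The Overstory 16, Kindred 12, Pachinko 3, Middlemarch 12. Eliminate Pachinko.
Round 2: Circe 4, The Overstory 16, Kindred 12, Middlemarch 15. Eliminate Circe.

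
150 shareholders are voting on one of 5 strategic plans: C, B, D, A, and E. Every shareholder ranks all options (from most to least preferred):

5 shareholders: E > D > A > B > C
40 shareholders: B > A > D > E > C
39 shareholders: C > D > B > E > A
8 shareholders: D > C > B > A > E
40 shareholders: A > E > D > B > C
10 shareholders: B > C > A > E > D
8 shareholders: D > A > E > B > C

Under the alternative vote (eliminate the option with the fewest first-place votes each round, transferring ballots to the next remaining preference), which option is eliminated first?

Round 1: C 39, B 50, D 16, A 40, E 5. Eliminate E.

E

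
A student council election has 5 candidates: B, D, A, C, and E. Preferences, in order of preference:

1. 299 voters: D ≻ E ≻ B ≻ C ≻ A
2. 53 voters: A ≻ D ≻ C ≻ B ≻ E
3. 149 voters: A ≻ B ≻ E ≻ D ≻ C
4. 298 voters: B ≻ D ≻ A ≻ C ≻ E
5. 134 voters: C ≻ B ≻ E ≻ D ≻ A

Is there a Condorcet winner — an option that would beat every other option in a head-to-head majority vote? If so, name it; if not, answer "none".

B

B vs D: 581–352 for B.
B vs A: 731–202 for B.
B vs C: 746–187 for B.
B vs E: 634–299 for B.
B beats every other option head-to-head.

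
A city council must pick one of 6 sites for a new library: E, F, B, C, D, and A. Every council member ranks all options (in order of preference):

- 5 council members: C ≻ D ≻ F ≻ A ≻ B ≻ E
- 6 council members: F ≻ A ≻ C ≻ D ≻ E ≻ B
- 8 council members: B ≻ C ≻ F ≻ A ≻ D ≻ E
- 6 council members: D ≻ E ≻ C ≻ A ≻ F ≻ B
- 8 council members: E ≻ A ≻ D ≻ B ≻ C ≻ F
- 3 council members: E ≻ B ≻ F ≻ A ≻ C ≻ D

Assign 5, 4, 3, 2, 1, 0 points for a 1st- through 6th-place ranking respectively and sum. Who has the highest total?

C

E: 5·0 + 6·1 + 8·0 + 6·4 + 8·5 + 3·5 = 85
F: 5·3 + 6·5 + 8·3 + 6·1 + 8·0 + 3·3 = 84
B: 5·1 + 6·0 + 8·5 + 6·0 + 8·2 + 3·4 = 73
C: 5·5 + 6·3 + 8·4 + 6·3 + 8·1 + 3·1 = 104
D: 5·4 + 6·2 + 8·1 + 6·5 + 8·3 + 3·0 = 94
A: 5·2 + 6·4 + 8·2 + 6·2 + 8·4 + 3·2 = 100
C has the highest Borda score (104).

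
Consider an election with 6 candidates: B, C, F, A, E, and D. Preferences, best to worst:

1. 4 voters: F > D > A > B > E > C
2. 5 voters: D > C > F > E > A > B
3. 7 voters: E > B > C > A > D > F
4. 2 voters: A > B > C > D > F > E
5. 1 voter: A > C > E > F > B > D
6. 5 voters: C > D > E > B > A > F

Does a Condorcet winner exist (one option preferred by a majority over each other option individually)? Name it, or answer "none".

none

Checking pairwise contests:
E beats B 18–6.
B beats C 13–11.
B beats F 14–10.
C beats A 17–7.
C beats E 13–11.
C beats D 15–9.
Every option loses at least one head-to-head, so there is no Condorcet winner.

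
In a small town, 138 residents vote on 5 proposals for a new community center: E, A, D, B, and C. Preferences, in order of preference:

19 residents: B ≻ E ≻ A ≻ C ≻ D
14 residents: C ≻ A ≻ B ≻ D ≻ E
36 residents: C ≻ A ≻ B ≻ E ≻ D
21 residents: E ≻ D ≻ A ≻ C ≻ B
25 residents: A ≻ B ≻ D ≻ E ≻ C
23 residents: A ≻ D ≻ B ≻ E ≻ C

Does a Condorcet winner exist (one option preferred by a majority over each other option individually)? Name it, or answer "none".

A vs E: 98–40 for A.
A vs D: 117–21 for A.
A vs B: 119–19 for A.
A vs C: 88–50 for A.
A beats every other option head-to-head.

A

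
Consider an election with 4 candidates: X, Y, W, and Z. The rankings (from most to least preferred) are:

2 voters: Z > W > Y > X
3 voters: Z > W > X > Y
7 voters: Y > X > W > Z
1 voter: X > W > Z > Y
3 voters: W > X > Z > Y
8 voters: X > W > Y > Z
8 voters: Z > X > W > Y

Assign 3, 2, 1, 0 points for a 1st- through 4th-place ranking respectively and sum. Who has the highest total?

X: 2·0 + 3·1 + 7·2 + 1·3 + 3·2 + 8·3 + 8·2 = 66
Y: 2·1 + 3·0 + 7·3 + 1·0 + 3·0 + 8·1 + 8·0 = 31
W: 2·2 + 3·2 + 7·1 + 1·2 + 3·3 + 8·2 + 8·1 = 52
Z: 2·3 + 3·3 + 7·0 + 1·1 + 3·1 + 8·0 + 8·3 = 43
X has the highest Borda score (66).

X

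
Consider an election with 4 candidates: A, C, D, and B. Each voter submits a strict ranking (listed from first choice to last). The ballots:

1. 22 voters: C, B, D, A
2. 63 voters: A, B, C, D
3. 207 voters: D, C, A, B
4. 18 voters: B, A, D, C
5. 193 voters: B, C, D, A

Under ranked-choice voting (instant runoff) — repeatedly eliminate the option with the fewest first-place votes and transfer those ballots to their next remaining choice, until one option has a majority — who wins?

Round 1: A 63, C 22, D 207, B 211. Eliminate C.
Round 2: A 63, D 207, B 233. Eliminate A.
Round 3: D 207, B 296. B has a majority.

B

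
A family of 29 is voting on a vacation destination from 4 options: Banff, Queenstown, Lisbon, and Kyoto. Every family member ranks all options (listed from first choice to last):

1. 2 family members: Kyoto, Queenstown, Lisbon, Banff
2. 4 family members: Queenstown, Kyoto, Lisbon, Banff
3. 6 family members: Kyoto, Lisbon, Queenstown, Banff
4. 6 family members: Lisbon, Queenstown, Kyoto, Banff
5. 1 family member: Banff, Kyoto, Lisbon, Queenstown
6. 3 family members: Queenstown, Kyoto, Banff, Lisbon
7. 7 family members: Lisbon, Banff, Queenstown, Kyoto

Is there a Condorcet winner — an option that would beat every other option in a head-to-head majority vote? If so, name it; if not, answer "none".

none

Checking pairwise contests:
Queenstown beats Banff 21–8.
Lisbon beats Queenstown 20–9.
Kyoto beats Lisbon 16–13.
Queenstown beats Kyoto 20–9.
Every option loses at least one head-to-head, so there is no Condorcet winner.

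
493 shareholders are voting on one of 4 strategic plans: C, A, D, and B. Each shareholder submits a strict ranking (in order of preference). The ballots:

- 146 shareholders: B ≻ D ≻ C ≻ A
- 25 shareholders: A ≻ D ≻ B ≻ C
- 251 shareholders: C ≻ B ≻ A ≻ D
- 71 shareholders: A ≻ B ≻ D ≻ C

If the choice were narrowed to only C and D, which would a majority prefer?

C

Voters preferring C to D: 251; preferring D to C: 242.
C wins the head-to-head.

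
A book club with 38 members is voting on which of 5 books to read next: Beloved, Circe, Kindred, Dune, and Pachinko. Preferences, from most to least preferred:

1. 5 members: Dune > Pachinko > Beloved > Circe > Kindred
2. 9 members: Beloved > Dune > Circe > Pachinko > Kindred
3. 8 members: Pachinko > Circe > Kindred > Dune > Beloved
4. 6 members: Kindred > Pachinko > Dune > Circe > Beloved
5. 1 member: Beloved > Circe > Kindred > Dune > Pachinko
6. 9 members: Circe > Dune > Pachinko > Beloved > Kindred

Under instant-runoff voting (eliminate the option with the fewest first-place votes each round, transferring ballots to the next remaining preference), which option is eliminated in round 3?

Round 1: Beloved 10, Circe 9, Kindred 6, Dune 5, Pachinko 8. Eliminate Dune.
Round 2: Beloved 10, Circe 9, Kindred 6, Pachinko 13. Eliminate Kindred.
Round 3: Beloved 10, Circe 9, Pachinko 19. Eliminate Circe.

Circe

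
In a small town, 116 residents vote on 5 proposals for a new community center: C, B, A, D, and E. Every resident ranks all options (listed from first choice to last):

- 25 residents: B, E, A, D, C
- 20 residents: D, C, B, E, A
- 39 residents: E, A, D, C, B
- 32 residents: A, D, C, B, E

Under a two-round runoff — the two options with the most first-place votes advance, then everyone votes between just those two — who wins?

E

Round 1 first-place votes: C 0, B 25, A 32, D 20, E 39.
E and A advance.
Runoff: E is preferred to A by 84 voters; A by 32.
E wins the runoff.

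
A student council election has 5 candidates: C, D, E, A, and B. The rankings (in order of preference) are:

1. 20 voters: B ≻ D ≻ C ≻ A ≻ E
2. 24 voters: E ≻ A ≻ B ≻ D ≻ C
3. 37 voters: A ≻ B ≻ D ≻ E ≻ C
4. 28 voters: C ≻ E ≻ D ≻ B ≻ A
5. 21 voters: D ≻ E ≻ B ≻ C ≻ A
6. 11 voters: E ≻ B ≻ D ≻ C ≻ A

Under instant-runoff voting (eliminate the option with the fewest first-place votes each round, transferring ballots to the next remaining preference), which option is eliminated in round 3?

Round 1: C 28, D 21, E 35, A 37, B 20. Eliminate B.
Round 2: C 28, D 41, E 35, A 37. Eliminate C.
Round 3: D 41, E 63, A 37. Eliminate A.

A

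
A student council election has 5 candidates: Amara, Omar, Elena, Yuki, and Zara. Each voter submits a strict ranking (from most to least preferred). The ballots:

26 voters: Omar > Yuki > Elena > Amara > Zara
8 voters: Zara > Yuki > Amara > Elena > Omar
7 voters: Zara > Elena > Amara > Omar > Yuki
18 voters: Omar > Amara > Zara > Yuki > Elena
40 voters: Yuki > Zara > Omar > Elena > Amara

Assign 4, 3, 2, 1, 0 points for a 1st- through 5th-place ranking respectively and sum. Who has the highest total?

Amara: 26·1 + 8·2 + 7·2 + 18·3 + 40·0 = 110
Omar: 26·4 + 8·0 + 7·1 + 18·4 + 40·2 = 263
Elena: 26·2 + 8·1 + 7·3 + 18·0 + 40·1 = 121
Yuki: 26·3 + 8·3 + 7·0 + 18·1 + 40·4 = 280
Zara: 26·0 + 8·4 + 7·4 + 18·2 + 40·3 = 216
Yuki has the highest Borda score (280).

Yuki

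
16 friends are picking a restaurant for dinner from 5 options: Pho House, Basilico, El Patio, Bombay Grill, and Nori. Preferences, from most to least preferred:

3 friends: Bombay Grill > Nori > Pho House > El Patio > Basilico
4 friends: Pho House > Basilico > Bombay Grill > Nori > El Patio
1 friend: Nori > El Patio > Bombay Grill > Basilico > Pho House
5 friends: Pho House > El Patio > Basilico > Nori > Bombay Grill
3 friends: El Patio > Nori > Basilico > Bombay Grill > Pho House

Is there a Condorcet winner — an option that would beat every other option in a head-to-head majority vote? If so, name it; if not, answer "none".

Pho House vs Basilico: 12–4 for Pho House.
Pho House vs El Patio: 12–4 for Pho House.
Pho House vs Bombay Grill: 9–7 for Pho House.
Pho House vs Nori: 9–7 for Pho House.
Pho House beats every other option head-to-head.

Pho House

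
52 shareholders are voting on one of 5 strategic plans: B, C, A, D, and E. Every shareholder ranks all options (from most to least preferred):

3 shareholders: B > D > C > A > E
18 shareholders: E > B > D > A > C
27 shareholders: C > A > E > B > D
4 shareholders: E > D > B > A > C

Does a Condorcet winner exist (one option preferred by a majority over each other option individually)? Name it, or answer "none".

C vs B: 27–25 for C.
C vs A: 30–22 for C.
C vs D: 27–25 for C.
C vs E: 30–22 for C.
C beats every other option head-to-head.

C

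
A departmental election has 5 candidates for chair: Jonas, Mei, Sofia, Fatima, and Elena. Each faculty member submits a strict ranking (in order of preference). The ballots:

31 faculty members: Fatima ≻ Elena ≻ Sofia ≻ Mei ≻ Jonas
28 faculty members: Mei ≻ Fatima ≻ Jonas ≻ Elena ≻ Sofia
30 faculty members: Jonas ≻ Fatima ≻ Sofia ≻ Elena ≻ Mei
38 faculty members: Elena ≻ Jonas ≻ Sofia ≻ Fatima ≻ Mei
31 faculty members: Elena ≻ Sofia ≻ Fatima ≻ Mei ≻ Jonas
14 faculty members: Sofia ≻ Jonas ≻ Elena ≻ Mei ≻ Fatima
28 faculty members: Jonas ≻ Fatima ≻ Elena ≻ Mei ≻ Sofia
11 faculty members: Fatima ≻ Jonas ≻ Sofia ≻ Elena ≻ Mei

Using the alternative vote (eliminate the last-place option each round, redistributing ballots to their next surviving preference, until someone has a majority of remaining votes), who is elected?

Round 1: Jonas 58, Mei 28, Sofia 14, Fatima 42, Elena 69. Eliminate Sofia.
Round 2: Jonas 72, Mei 28, Fatima 42, Elena 69. Eliminate Mei.
Round 3: Jonas 72, Fatima 70, Elena 69. Eliminate Elena.
Round 4: Jonas 110, Fatima 101. Jonas has a majority.

Jonas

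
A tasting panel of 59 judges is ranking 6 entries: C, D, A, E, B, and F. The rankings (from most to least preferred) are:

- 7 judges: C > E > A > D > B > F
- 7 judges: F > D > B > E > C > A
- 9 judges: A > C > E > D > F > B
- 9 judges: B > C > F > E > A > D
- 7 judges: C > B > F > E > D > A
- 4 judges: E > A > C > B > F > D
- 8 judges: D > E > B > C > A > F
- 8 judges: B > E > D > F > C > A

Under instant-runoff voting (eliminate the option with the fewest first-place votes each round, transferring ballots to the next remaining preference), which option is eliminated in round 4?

Round 1: C 14, D 8, A 9, E 4, B 17, F 7. Eliminate E.
Round 2: C 14, D 8, A 13, B 17, F 7. Eliminate F.
Round 3: C 14, D 15, A 13, B 17. Eliminate A.
Round 4: C 27, D 15, B 17. Eliminate D.

D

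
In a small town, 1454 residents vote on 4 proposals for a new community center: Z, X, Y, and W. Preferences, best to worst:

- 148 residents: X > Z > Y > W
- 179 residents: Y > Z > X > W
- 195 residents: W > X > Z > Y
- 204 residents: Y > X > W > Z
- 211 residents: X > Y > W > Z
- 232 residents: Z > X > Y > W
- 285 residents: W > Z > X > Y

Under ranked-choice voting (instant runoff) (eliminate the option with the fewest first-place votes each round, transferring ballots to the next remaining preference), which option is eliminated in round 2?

Round 1: Z 232, X 359, Y 383, W 480. Eliminate Z.
Round 2: X 591, Y 383, W 480. Eliminate Y.

Y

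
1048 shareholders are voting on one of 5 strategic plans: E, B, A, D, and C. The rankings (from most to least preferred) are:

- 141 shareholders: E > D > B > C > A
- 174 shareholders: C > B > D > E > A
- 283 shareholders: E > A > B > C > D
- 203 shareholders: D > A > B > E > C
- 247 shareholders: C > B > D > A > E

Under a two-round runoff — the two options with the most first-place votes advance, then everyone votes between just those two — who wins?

Round 1 first-place votes: E 424, B 0, A 0, D 203, C 421.
E and C advance.
Runoff: E is preferred to C by 627 voters; C by 421.
E wins the runoff.

E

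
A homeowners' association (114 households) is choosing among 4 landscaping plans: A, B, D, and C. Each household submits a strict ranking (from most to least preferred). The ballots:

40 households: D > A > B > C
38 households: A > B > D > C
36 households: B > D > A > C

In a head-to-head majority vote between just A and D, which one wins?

Voters preferring A to D: 38; preferring D to A: 76.
D wins the head-to-head.

D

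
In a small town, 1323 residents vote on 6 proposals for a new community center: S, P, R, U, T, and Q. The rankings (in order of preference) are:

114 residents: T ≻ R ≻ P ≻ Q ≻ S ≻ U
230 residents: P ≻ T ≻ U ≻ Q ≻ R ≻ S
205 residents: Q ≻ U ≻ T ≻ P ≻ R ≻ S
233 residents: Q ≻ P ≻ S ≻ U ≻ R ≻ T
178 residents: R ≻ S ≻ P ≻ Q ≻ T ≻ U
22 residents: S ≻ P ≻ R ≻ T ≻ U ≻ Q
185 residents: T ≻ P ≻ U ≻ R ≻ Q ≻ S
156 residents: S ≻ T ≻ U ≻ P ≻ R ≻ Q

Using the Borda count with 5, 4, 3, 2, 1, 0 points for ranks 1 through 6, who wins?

P

S: 114·1 + 230·0 + 205·0 + 233·3 + 178·4 + 22·5 + 185·0 + 156·5 = 2415
P: 114·3 + 230·5 + 205·2 + 233·4 + 178·3 + 22·4 + 185·4 + 156·2 = 4508
R: 114·4 + 230·1 + 205·1 + 233·1 + 178·5 + 22·3 + 185·2 + 156·1 = 2606
U: 114·0 + 230·3 + 205·4 + 233·2 + 178·0 + 22·1 + 185·3 + 156·3 = 3021
T: 114·5 + 230·4 + 205·3 + 233·0 + 178·1 + 22·2 + 185·5 + 156·4 = 3876
Q: 114·2 + 230·2 + 205·5 + 233·5 + 178·2 + 22·0 + 185·1 + 156·0 = 3419
P has the highest Borda score (4508).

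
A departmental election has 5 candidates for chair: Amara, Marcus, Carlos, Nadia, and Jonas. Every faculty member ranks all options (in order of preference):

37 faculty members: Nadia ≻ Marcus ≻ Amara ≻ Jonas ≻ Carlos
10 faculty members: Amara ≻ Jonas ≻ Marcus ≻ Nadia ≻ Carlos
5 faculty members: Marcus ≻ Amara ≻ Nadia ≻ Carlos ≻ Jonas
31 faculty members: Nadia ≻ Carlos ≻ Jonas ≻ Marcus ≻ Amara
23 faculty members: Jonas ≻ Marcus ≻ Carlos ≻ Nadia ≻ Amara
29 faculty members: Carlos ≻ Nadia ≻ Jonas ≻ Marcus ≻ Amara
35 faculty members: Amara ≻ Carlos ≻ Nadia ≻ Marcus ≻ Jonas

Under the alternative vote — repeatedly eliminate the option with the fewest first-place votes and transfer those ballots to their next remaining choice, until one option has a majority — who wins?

Carlos

Round 1: Amara 45, Marcus 5, Carlos 29, Nadia 68, Jonas 23. Eliminate Marcus.
Round 2: Amara 50, Carlos 29, Nadia 68, Jonas 23. Eliminate Jonas.
Round 3: Amara 50, Carlos 52, Nadia 68. Eliminate Amara.
Round 4: Carlos 87, Nadia 83. Carlos has a majority.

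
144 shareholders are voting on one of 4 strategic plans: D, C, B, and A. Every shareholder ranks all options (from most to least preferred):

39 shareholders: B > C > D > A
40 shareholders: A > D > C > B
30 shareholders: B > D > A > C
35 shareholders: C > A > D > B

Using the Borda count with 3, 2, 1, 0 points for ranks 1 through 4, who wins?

C

D: 39·1 + 40·2 + 30·2 + 35·1 = 214
C: 39·2 + 40·1 + 30·0 + 35·3 = 223
B: 39·3 + 40·0 + 30·3 + 35·0 = 207
A: 39·0 + 40·3 + 30·1 + 35·2 = 220
C has the highest Borda score (223).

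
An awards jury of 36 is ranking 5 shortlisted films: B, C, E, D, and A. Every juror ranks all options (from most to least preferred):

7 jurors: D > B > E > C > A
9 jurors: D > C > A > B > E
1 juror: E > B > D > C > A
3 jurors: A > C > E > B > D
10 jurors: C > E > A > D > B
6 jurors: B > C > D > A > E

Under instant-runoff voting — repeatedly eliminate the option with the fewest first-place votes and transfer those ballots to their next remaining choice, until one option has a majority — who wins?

C

Round 1: B 6, C 10, E 1, D 16, A 3. Eliminate E.
Round 2: B 7, C 10, D 16, A 3. Eliminate A.
Round 3: B 7, C 13, D 16. Eliminate B.
Round 4: C 19, D 17. C has a majority.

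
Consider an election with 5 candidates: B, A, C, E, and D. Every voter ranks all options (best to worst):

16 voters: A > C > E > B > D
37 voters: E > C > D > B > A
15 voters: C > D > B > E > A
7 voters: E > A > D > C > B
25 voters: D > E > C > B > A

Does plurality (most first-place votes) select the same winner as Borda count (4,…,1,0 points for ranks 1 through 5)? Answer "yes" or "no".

Plurality — first-place votes: B 0, A 16, C 15, E 44, D 25. Winner: E.
Borda — scores: B 108, A 85, C 276, E 298, D 233. Winner: E.
The two methods agree.

yes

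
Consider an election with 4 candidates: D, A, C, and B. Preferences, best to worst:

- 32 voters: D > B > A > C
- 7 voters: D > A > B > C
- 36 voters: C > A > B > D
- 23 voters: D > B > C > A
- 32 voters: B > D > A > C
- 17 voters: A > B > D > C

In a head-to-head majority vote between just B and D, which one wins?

Voters preferring B to D: 85; preferring D to B: 62.
B wins the head-to-head.

B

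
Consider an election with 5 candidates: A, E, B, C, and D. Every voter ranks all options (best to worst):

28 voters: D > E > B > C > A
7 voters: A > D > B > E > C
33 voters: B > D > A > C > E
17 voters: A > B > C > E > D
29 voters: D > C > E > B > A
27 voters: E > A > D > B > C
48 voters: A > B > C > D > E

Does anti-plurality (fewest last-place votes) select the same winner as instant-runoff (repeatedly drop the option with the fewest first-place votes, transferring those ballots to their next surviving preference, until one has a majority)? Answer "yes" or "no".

Anti-plurality — last-place votes: A 57, E 81, B 0, C 34, D 17. Winner: B.
Instant-runoff — R1 A 72, E 27, B 33, C 0, D 57 (C out); R2 A 72, E 27, B 33, D 57 (E out); R3 A 99, B 33, D 57 (A winner). Winner: A.
The two methods disagree.

no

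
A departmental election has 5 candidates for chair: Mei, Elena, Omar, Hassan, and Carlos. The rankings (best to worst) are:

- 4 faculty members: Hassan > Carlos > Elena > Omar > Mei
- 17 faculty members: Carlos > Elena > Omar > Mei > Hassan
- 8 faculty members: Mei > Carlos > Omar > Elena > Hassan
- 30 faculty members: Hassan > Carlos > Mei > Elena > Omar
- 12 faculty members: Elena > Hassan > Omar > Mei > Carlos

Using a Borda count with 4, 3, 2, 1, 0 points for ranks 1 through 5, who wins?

Mei: 4·0 + 17·1 + 8·4 + 30·2 + 12·1 = 121
Elena: 4·2 + 17·3 + 8·1 + 30·1 + 12·4 = 145
Omar: 4·1 + 17·2 + 8·2 + 30·0 + 12·2 = 78
Hassan: 4·4 + 17·0 + 8·0 + 30·4 + 12·3 = 172
Carlos: 4·3 + 17·4 + 8·3 + 30·3 + 12·0 = 194
Carlos has the highest Borda score (194).

Carlos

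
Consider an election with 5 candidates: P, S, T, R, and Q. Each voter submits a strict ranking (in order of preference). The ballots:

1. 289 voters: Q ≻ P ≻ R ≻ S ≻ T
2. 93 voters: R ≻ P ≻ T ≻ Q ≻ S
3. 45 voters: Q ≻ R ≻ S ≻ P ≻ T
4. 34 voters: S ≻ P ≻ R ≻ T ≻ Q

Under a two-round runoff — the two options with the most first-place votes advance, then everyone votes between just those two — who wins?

Q

Round 1 first-place votes: P 0, S 34, T 0, R 93, Q 334.
Q and R advance.
Runoff: Q is preferred to R by 334 voters; R by 127.
Q wins the runoff.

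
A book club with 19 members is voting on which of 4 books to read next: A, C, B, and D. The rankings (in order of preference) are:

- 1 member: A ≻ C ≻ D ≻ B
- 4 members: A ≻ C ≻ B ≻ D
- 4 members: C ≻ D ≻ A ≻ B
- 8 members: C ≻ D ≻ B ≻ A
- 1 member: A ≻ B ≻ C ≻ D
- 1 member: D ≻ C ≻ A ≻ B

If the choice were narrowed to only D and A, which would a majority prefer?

D

Voters preferring D to A: 13; preferring A to D: 6.
D wins the head-to-head.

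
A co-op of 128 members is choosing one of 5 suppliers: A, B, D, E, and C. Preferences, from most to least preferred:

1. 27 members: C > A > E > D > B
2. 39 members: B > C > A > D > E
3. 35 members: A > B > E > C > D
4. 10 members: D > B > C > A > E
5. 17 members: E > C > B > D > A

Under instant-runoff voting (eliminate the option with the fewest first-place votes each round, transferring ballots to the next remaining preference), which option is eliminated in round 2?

E

Round 1: A 35, B 39, D 10, E 17, C 27. Eliminate D.
Round 2: A 35, B 49, E 17, C 27. Eliminate E.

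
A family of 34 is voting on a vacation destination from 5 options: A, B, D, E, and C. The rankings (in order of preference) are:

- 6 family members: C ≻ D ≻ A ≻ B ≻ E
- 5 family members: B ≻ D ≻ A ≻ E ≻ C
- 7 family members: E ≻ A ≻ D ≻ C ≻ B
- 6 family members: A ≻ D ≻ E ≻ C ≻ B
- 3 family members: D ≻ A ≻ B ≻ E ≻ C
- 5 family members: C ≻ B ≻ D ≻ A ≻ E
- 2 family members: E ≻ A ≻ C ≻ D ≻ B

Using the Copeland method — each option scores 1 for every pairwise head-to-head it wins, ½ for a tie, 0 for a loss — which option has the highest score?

D

A: beats B, E, and C; loses to D → score 3.
B: beats E; loses to A, D, and C → score 1.
D: beats A, B, E, and C → score 4.
E: beats C; loses to A, B, and D → score 1.
C: beats B; loses to A, D, and E → score 1.
D has the best pairwise record.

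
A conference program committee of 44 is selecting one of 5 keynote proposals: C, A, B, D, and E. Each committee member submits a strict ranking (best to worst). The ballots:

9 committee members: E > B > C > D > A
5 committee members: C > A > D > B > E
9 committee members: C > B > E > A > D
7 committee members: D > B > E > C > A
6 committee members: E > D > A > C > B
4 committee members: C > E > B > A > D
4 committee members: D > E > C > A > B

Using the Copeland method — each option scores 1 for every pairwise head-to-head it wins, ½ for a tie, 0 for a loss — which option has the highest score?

C: beats A, B, and D; loses to E → score 3.
A: loses to C, B, D, and E → score 0.
B: beats A; ties D; loses to C and E → score 1.5.
D: beats A; ties B; loses to C and E → score 1.5.
E: beats C, A, B, and D → score 4.
E has the best pairwise record.

E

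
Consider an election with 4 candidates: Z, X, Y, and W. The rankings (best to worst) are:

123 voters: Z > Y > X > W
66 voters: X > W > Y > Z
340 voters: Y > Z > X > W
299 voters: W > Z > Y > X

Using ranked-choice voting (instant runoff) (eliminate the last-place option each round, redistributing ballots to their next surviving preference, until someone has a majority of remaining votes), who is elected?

Y

Round 1: Z 123, X 66, Y 340, W 299. Eliminate X.
Round 2: Z 123, Y 340, W 365. Eliminate Z.
Round 3: Y 463, W 365. Y has a majority.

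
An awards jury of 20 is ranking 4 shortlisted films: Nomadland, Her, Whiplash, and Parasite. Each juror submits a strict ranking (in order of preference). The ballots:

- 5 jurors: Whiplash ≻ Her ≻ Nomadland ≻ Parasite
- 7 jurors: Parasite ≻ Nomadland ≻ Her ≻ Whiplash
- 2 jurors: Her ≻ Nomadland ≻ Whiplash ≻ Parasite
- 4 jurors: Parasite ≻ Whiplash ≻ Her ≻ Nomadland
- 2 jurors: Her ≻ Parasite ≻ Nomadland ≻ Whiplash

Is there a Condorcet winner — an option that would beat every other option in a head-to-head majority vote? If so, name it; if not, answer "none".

Parasite

Parasite vs Nomadland: 13–7 for Parasite.
Parasite vs Her: 11–9 for Parasite.
Parasite vs Whiplash: 13–7 for Parasite.
Parasite beats every other option head-to-head.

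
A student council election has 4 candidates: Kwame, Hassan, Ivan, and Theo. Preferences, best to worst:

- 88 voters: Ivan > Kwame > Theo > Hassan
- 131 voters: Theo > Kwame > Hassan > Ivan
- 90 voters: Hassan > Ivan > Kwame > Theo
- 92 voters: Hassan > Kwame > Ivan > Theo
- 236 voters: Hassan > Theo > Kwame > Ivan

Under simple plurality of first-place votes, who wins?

Hassan

First-place votes: Kwame 0, Hassan 418, Ivan 88, Theo 131.
Hassan has the most first-place votes.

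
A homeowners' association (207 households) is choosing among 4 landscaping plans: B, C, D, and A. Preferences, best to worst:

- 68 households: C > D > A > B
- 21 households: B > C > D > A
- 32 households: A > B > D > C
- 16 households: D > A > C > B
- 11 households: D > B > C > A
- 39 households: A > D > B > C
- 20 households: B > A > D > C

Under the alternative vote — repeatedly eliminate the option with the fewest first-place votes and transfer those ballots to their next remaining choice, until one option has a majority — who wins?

Round 1: B 41, C 68, D 27, A 71. Eliminate D.
Round 2: B 52, C 68, A 87. Eliminate B.
Round 3: C 100, A 107. A has a majority.

A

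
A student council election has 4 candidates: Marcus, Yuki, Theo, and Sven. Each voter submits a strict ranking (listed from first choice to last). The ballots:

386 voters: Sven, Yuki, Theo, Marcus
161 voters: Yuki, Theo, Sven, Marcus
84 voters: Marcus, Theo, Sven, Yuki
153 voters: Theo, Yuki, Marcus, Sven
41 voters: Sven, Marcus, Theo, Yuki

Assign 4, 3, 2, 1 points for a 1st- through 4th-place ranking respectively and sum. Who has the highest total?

Marcus: 386·1 + 161·1 + 84·4 + 153·2 + 41·3 = 1312
Yuki: 386·3 + 161·4 + 84·1 + 153·3 + 41·1 = 2386
Theo: 386·2 + 161·3 + 84·3 + 153·4 + 41·2 = 2201
Sven: 386·4 + 161·2 + 84·2 + 153·1 + 41·4 = 2351
Yuki has the highest Borda score (2386).

Yuki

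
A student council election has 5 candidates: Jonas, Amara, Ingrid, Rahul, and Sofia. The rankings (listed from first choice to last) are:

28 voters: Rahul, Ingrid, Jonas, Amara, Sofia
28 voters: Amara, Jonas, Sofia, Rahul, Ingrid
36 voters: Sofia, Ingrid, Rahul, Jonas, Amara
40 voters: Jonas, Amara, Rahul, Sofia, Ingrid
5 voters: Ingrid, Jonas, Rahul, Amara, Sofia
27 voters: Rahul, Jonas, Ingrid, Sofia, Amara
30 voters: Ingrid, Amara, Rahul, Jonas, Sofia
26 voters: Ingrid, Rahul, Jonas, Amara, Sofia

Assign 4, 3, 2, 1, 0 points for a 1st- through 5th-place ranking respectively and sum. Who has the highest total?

Rahul

Jonas: 28·2 + 28·3 + 36·1 + 40·4 + 5·3 + 27·3 + 30·1 + 26·2 = 514
Amara: 28·1 + 28·4 + 36·0 + 40·3 + 5·1 + 27·0 + 30·3 + 26·1 = 381
Ingrid: 28·3 + 28·0 + 36·3 + 40·0 + 5·4 + 27·2 + 30·4 + 26·4 = 490
Rahul: 28·4 + 28·1 + 36·2 + 40·2 + 5·2 + 27·4 + 30·2 + 26·3 = 548
Sofia: 28·0 + 28·2 + 36·4 + 40·1 + 5·0 + 27·1 + 30·0 + 26·0 = 267
Rahul has the highest Borda score (548).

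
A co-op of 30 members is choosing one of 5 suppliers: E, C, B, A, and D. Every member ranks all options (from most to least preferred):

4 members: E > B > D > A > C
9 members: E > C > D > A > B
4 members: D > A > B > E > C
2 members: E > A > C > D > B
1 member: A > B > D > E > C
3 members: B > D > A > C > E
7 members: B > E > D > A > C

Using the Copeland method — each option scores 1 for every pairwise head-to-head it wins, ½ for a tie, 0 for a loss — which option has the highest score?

E

E: beats C, A, and D; ties B → score 3.5.
C: loses to E, B, A, and D → score 0.
B: beats C; ties E and D; loses to A → score 2.
A: beats C and B; loses to E and D → score 2.
D: beats C and A; ties B; loses to E → score 2.5.
E has the best pairwise record.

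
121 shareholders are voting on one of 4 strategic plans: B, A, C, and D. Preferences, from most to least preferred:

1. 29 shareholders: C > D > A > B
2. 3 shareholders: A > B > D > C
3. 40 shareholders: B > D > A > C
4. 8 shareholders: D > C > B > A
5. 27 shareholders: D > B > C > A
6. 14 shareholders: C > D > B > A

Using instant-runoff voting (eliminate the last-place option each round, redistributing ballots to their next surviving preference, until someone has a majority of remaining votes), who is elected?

Round 1: B 40, A 3, C 43, D 35. Eliminate A.
Round 2: B 43, C 43, D 35. Eliminate D.
Round 3: B 70, C 51. B has a majority.

B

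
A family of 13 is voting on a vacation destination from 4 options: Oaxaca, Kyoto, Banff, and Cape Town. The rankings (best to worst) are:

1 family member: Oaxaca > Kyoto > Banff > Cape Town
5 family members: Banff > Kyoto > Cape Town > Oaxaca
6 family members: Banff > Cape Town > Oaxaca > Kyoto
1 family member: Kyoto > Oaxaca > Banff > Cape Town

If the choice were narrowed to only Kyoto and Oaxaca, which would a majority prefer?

Oaxaca

Voters preferring Kyoto to Oaxaca: 6; preferring Oaxaca to Kyoto: 7.
Oaxaca wins the head-to-head.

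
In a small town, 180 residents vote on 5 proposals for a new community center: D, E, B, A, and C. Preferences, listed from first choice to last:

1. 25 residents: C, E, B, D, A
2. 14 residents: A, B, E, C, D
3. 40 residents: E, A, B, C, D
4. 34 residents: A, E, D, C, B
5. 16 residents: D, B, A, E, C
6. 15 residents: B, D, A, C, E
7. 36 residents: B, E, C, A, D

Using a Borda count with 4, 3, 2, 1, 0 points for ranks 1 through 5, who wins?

D: 25·1 + 14·0 + 40·0 + 34·2 + 16·4 + 15·3 + 36·0 = 202
E: 25·3 + 14·2 + 40·4 + 34·3 + 16·1 + 15·0 + 36·3 = 489
B: 25·2 + 14·3 + 40·2 + 34·0 + 16·3 + 15·4 + 36·4 = 424
A: 25·0 + 14·4 + 40·3 + 34·4 + 16·2 + 15·2 + 36·1 = 410
C: 25·4 + 14·1 + 40·1 + 34·1 + 16·0 + 15·1 + 36·2 = 275
E has the highest Borda score (489).

E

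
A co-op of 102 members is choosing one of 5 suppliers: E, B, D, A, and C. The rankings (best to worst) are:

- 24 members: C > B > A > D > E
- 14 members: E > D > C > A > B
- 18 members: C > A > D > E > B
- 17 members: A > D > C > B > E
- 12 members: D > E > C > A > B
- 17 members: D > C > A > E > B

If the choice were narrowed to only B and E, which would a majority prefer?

E

Voters preferring B to E: 41; preferring E to B: 61.
E wins the head-to-head.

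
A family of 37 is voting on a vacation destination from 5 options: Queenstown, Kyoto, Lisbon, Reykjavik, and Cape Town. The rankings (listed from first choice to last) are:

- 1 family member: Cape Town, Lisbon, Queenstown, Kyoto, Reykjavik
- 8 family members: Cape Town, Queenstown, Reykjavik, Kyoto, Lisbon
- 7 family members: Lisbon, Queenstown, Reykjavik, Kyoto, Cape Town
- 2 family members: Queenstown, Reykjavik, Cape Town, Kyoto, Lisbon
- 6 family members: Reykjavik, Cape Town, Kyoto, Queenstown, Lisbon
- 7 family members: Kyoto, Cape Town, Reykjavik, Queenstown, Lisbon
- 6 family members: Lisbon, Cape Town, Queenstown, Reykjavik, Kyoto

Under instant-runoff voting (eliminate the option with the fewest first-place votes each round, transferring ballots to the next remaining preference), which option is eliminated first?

Queenstown

Round 1: Queenstown 2, Kyoto 7, Lisbon 13, Reykjavik 6, Cape Town 9. Eliminate Queenstown.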